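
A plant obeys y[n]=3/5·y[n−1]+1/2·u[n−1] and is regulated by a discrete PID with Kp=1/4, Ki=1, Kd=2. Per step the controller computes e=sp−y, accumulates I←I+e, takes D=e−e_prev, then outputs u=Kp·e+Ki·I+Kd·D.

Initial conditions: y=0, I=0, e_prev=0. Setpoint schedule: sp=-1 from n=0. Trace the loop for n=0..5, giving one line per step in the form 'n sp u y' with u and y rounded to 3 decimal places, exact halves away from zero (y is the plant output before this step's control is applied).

(exact arithmetic carried between steps; '≈' marks a value shown rounded to 6 d.p. or computed from one; I and e_prev carry over from the previous line; the table rounds u and y to 3 d.p., halves away from zero)
n=0: y=0, sp=-1, e=sp−y=-1; I=-1, D=e−e_prev=-1; u=1/4·(-1)+1·(-1)+2·(-1)=-3.25; next y=3/5·0+1/2·(-3.25)=-1.625
n=1: y=-1.625, sp=-1, e=sp−y=0.625; I=-0.375, D=e−e_prev=1.625; u=1/4·0.625+1·(-0.375)+2·1.625=3.03125; next y=3/5·(-1.625)+1/2·3.03125=0.540625
n=2: y=0.540625, sp=-1, e=sp−y=-1.540625; I=-1.915625, D=e−e_prev=-2.165625; u=1/4·(-1.540625)+1·(-1.915625)+2·(-2.165625)≈-6.632031; next y=3/5·0.540625+1/2·(-6.632031)≈-2.991641
n=3: y≈-2.991641, sp=-1, e=sp−y≈1.991641; I≈0.076016, D=e−e_prev≈3.532266; u=1/4·1.991641+1·0.076016+2·3.532266≈7.638457; next y=3/5·(-2.991641)+1/2·7.638457≈2.024244
n=4: y≈2.024244, sp=-1, e=sp−y≈-3.024244; I≈-2.948229, D=e−e_prev≈-5.015885; u=1/4·(-3.024244)+1·(-2.948229)+2·(-5.015885)≈-13.736059; next y=3/5·2.024244+1/2·(-13.736059)≈-5.653483
n=5: y≈-5.653483, sp=-1, e=sp−y≈4.653483; I≈1.705255, D=e−e_prev≈7.677727; u=1/4·4.653483+1·1.705255+2·7.677727≈18.224080; next y=3/5·(-5.653483)+1/2·18.224080≈5.719950

0 -1 -3.250 0.000
1 -1 3.031 -1.625
2 -1 -6.632 0.541
3 -1 7.638 -2.992
4 -1 -13.736 2.024
5 -1 18.224 -5.653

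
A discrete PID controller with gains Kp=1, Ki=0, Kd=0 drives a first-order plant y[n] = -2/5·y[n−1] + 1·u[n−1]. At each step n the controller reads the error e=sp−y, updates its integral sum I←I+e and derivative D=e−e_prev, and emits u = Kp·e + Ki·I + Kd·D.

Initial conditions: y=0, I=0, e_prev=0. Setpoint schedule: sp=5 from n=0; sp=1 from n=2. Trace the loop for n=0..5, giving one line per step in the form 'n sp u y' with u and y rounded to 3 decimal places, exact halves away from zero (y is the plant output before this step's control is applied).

(exact arithmetic carried between steps; '≈' marks a value shown rounded to 6 d.p. or computed from one; I and e_prev carry over from the previous line; the table rounds u and y to 3 d.p., halves away from zero)
n=0: y=0, sp=5, e=sp−y=5; I=5, D=e−e_prev=5; u=1·5+0·5+0·5=5; next y=-2/5·0+1·5=5
n=1: y=5, sp=5, e=sp−y=0; I=5, D=e−e_prev=-5; u=1·0+0·5+0·(-5)=0; next y=-2/5·5+1·0=-2
n=2: y=-2, sp=1, e=sp−y=3; I=8, D=e−e_prev=3; u=1·3+0·8+0·3=3; next y=-2/5·(-2)+1·3=3.8
n=3: y=3.8, sp=1, e=sp−y=-2.8; I=5.2, D=e−e_prev=-5.8; u=1·(-2.8)+0·5.2+0·(-5.8)=-2.8; next y=-2/5·3.8+1·(-2.8)=-4.32
n=4: y=-4.32, sp=1, e=sp−y=5.32; I=10.52, D=e−e_prev=8.12; u=1·5.32+0·10.52+0·8.12=5.32; next y=-2/5·(-4.32)+1·5.32=7.048
n=5: y=7.048, sp=1, e=sp−y=-6.048; I=4.472, D=e−e_prev=-11.368; u=1·(-6.048)+0·4.472+0·(-11.368)=-6.048; next y=-2/5·7.048+1·(-6.048)=-8.8672

0 5 5.000 0.000
1 5 0.000 5.000
2 1 3.000 -2.000
3 1 -2.800 3.800
4 1 5.320 -4.320
5 1 -6.048 7.048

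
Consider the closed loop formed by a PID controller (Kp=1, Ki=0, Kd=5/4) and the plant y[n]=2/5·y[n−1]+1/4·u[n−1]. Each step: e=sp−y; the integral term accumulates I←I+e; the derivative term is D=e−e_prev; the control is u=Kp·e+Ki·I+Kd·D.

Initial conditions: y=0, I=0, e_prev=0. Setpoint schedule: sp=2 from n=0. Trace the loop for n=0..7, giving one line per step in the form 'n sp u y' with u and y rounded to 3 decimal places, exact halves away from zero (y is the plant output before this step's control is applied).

(exact arithmetic carried between steps; '≈' marks a value shown rounded to 6 d.p. or computed from one; I and e_prev carry over from the previous line; the table rounds u and y to 3 d.p., halves away from zero)
n=0: y=0, sp=2, e=sp−y=2; I=2, D=e−e_prev=2; u=1·2+0·2+5/4·2=4.5; next y=2/5·0+1/4·4.5=1.125
n=1: y=1.125, sp=2, e=sp−y=0.875; I=2.875, D=e−e_prev=-1.125; u=1·0.875+0·2.875+5/4·(-1.125)=-0.53125; next y=2/5·1.125+1/4·(-0.53125)≈0.317188
n=2: y≈0.317188, sp=2, e=sp−y≈1.682813; I≈4.557813, D=e−e_prev≈0.807813; u=1·1.682813+0·4.557813+5/4·0.807813≈2.692578; next y=2/5·0.317188+1/4·2.692578≈0.800020
n=3: y≈0.800020, sp=2, e=sp−y≈1.199980; I≈5.757793, D=e−e_prev≈-0.482832; u=1·1.199980+0·5.757793+5/4·(-0.482832)≈0.596440; next y=2/5·0.800020+1/4·0.596440≈0.469118
n=4: y≈0.469118, sp=2, e=sp−y≈1.530882; I≈7.288675, D=e−e_prev≈0.330902; u=1·1.530882+0·7.288675+5/4·0.330902≈1.944509; next y=2/5·0.469118+1/4·1.944509≈0.673774
n=5: y≈0.673774, sp=2, e=sp−y≈1.326226; I≈8.614901, D=e−e_prev≈-0.204657; u=1·1.326226+0·8.614901+5/4·(-0.204657)≈1.070405; next y=2/5·0.673774+1/4·1.070405≈0.537111
n=6: y≈0.537111, sp=2, e=sp−y≈1.462889; I≈10.077790, D=e−e_prev≈0.136663; u=1·1.462889+0·10.077790+5/4·0.136663≈1.633718; next y=2/5·0.537111+1/4·1.633718≈0.623274
n=7: y≈0.623274, sp=2, e=sp−y≈1.376726; I≈11.454516, D=e−e_prev≈-0.086163; u=1·1.376726+0·11.454516+5/4·(-0.086163)≈1.269022; next y=2/5·0.623274+1/4·1.269022≈0.566565

0 2 4.500 0.000
1 2 -0.531 1.125
2 2 2.693 0.317
3 2 0.596 0.800
4 2 1.945 0.469
5 2 1.070 0.674
6 2 1.634 0.537
7 2 1.269 0.623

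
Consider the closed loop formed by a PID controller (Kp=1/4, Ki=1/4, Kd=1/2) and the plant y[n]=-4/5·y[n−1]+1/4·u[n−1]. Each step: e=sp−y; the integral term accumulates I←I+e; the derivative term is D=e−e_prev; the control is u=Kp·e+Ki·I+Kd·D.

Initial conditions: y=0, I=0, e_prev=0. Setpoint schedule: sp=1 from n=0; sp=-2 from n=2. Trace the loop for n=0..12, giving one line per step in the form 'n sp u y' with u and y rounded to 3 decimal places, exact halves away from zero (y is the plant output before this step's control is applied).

0 1 1.000 0.000
1 1 0.500 0.250
2 -2 -1.863 -0.075
3 -2 -0.676 -0.406
4 -2 -1.801 0.156
5 -2 -1.329 -0.575
6 -2 -2.752 0.128
7 -2 -2.016 -0.790
8 -2 -3.695 0.128
9 -2 -2.613 -1.026
10 -2 -4.628 0.168
11 -2 -3.114 -1.291
12 -2 -5.567 0.254

(exact arithmetic carried between steps; '≈' marks a value shown rounded to 6 d.p. or computed from one; I and e_prev carry over from the previous line; the table rounds u and y to 3 d.p., halves away from zero)
n=0: y=0, sp=1, e=sp−y=1; I=1, D=e−e_prev=1; u=1/4·1+1/4·1+1/2·1=1; next y=-4/5·0+1/4·1=0.25
n=1: y=0.25, sp=1, e=sp−y=0.75; I=1.75, D=e−e_prev=-0.25; u=1/4·0.75+1/4·1.75+1/2·(-0.25)=0.5; next y=-4/5·0.25+1/4·0.5=-0.075
n=2: y=-0.075, sp=-2, e=sp−y=-1.925; I=-0.175, D=e−e_prev=-2.675; u=1/4·(-1.925)+1/4·(-0.175)+1/2·(-2.675)=-1.8625; next y=-4/5·(-0.075)+1/4·(-1.8625)=-0.405625
n=3: y=-0.405625, sp=-2, e=sp−y=-1.594375; I=-1.769375, D=e−e_prev=0.330625; u=1/4·(-1.594375)+1/4·(-1.769375)+1/2·0.330625=-0.675625; next y=-4/5·(-0.405625)+1/4·(-0.675625)≈0.155594
n=4: y≈0.155594, sp=-2, e=sp−y≈-2.155594; I≈-3.924969, D=e−e_prev≈-0.561219; u=1/4·(-2.155594)+1/4·(-3.924969)+1/2·(-0.561219)≈-1.80075; next y=-4/5·0.155594+1/4·(-1.80075)≈-0.574663
n=5: y≈-0.574663, sp=-2, e=sp−y≈-1.425338; I≈-5.350306, D=e−e_prev≈0.730256; u=1/4·(-1.425338)+1/4·(-5.350306)+1/2·0.730256≈-1.328783; next y=-4/5·(-0.574663)+1/4·(-1.328783)≈0.127534
n=6: y≈0.127534, sp=-2, e=sp−y≈-2.127534; I≈-7.477841, D=e−e_prev≈-0.702197; u=1/4·(-2.127534)+1/4·(-7.477841)+1/2·(-0.702197)≈-2.752442; next y=-4/5·0.127534+1/4·(-2.752442)≈-0.790138
n=7: y≈-0.790138, sp=-2, e=sp−y≈-1.209862; I≈-8.687703, D=e−e_prev≈0.917672; u=1/4·(-1.209862)+1/4·(-8.687703)+1/2·0.917672≈-2.015555; next y=-4/5·(-0.790138)+1/4·(-2.015555)≈0.128222
n=8: y≈0.128222, sp=-2, e=sp−y≈-2.128222; I≈-10.815924, D=e−e_prev≈-0.918360; u=1/4·(-2.128222)+1/4·(-10.815924)+1/2·(-0.918360)≈-3.695216; next y=-4/5·0.128222+1/4·(-3.695216)≈-1.026381
n=9: y≈-1.026381, sp=-2, e=sp−y≈-0.973619; I≈-11.789543, D=e−e_prev≈1.154603; u=1/4·(-0.973619)+1/4·(-11.789543)+1/2·1.154603≈-2.613489; next y=-4/5·(-1.026381)+1/4·(-2.613489)≈0.167733
n=10: y≈0.167733, sp=-2, e=sp−y≈-2.167733; I≈-13.957276, D=e−e_prev≈-1.194114; u=1/4·(-2.167733)+1/4·(-13.957276)+1/2·(-1.194114)≈-4.628309; next y=-4/5·0.167733+1/4·(-4.628309)≈-1.291264
n=11: y≈-1.291264, sp=-2, e=sp−y≈-0.708736; I≈-14.666012, D=e−e_prev≈1.458996; u=1/4·(-0.708736)+1/4·(-14.666012)+1/2·1.458996≈-3.114189; next y=-4/5·(-1.291264)+1/4·(-3.114189)≈0.254464
n=12: y≈0.254464, sp=-2, e=sp−y≈-2.254464; I≈-16.920476, D=e−e_prev≈-1.545727; u=1/4·(-2.254464)+1/4·(-16.920476)+1/2·(-1.545727)≈-5.566598; next y=-4/5·0.254464+1/4·(-5.566598)≈-1.595221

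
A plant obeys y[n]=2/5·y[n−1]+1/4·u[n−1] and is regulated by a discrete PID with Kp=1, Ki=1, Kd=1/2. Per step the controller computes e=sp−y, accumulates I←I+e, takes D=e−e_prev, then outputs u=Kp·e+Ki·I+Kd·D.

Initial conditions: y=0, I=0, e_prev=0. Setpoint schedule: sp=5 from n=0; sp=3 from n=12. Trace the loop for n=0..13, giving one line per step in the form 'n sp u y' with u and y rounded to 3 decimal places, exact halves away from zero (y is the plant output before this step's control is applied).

(exact arithmetic carried between steps; '≈' marks a value shown rounded to 6 d.p. or computed from one; I and e_prev carry over from the previous line; the table rounds u and y to 3 d.p., halves away from zero)
n=0: y=0, sp=5, e=sp−y=5; I=5, D=e−e_prev=5; u=1·5+1·5+1/2·5=12.5; next y=2/5·0+1/4·12.5=3.125
n=1: y=3.125, sp=5, e=sp−y=1.875; I=6.875, D=e−e_prev=-3.125; u=1·1.875+1·6.875+1/2·(-3.125)=7.1875; next y=2/5·3.125+1/4·7.1875=3.046875
n=2: y=3.046875, sp=5, e=sp−y=1.953125; I=8.828125, D=e−e_prev=0.078125; u=1·1.953125+1·8.828125+1/2·0.078125≈10.820313; next y=2/5·3.046875+1/4·10.820313≈3.923828
n=3: y≈3.923828, sp=5, e=sp−y≈1.076172; I≈9.904297, D=e−e_prev≈-0.876953; u=1·1.076172+1·9.904297+1/2·(-0.876953)≈10.541992; next y=2/5·3.923828+1/4·10.541992≈4.205029
n=4: y≈4.205029, sp=5, e=sp−y≈0.794971; I≈10.699268, D=e−e_prev≈-0.281201; u=1·0.794971+1·10.699268+1/2·(-0.281201)≈11.353638; next y=2/5·4.205029+1/4·11.353638≈4.520421
n=5: y≈4.520421, sp=5, e=sp−y≈0.479579; I≈11.178846, D=e−e_prev≈-0.315392; u=1·0.479579+1·11.178846+1/2·(-0.315392)≈11.500729; next y=2/5·4.520421+1/4·11.500729≈4.683351
n=6: y≈4.683351, sp=5, e=sp−y≈0.316649; I≈11.495496, D=e−e_prev≈-0.162930; u=1·0.316649+1·11.495496+1/2·(-0.162930)≈11.730680; next y=2/5·4.683351+1/4·11.730680≈4.806010
n=7: y≈4.806010, sp=5, e=sp−y≈0.193990; I≈11.689485, D=e−e_prev≈-0.122660; u=1·0.193990+1·11.689485+1/2·(-0.122660)≈11.822145; next y=2/5·4.806010+1/4·11.822145≈4.877940
n=8: y≈4.877940, sp=5, e=sp−y≈0.122060; I≈11.811545, D=e−e_prev≈-0.071930; u=1·0.122060+1·11.811545+1/2·(-0.071930)≈11.897639; next y=2/5·4.877940+1/4·11.897639≈4.925586
n=9: y≈4.925586, sp=5, e=sp−y≈0.074414; I≈11.885959, D=e−e_prev≈-0.047646; u=1·0.074414+1·11.885959+1/2·(-0.047646)≈11.936550; next y=2/5·4.925586+1/4·11.936550≈4.954372
n=10: y≈4.954372, sp=5, e=sp−y≈0.045628; I≈11.931587, D=e−e_prev≈-0.028786; u=1·0.045628+1·11.931587+1/2·(-0.028786)≈11.962822; next y=2/5·4.954372+1/4·11.962822≈4.972454
n=11: y≈4.972454, sp=5, e=sp−y≈0.027546; I≈11.959133, D=e−e_prev≈-0.018082; u=1·0.027546+1·11.959133+1/2·(-0.018082)≈11.977637; next y=2/5·4.972454+1/4·11.977637≈4.983391
n=12: y≈4.983391, sp=3, e=sp−y≈-1.983391; I≈9.975742, D=e−e_prev≈-2.010937; u=1·(-1.983391)+1·9.975742+1/2·(-2.010937)≈6.986882; next y=2/5·4.983391+1/4·6.986882≈3.740077
n=13: y≈3.740077, sp=3, e=sp−y≈-0.740077; I≈9.235665, D=e−e_prev≈1.243314; u=1·(-0.740077)+1·9.235665+1/2·1.243314≈9.117245; next y=2/5·3.740077+1/4·9.117245≈3.775342

0 5 12.500 0.000
1 5 7.188 3.125
2 5 10.820 3.047
3 5 10.542 3.924
4 5 11.354 4.205
5 5 11.501 4.520
6 5 11.731 4.683
7 5 11.822 4.806
8 5 11.898 4.878
9 5 11.937 4.926
10 5 11.963 4.954
11 5 11.978 4.972
12 3 6.987 4.983
13 3 9.117 3.740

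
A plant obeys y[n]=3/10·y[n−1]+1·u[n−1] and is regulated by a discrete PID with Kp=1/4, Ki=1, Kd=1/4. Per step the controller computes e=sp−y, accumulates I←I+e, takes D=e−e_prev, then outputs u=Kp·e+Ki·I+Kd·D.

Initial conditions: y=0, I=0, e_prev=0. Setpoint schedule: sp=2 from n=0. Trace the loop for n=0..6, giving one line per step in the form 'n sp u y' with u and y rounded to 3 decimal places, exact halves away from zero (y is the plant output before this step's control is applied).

0 2 3.000 0.000
1 2 0.000 3.000
2 2 2.900 0.900
3 2 0.070 3.170
4 2 2.691 1.021
5 2 0.168 2.997
6 2 2.560 1.067

(exact arithmetic carried between steps; '≈' marks a value shown rounded to 6 d.p. or computed from one; I and e_prev carry over from the previous line; the table rounds u and y to 3 d.p., halves away from zero)
n=0: y=0, sp=2, e=sp−y=2; I=2, D=e−e_prev=2; u=1/4·2+1·2+1/4·2=3; next y=3/10·0+1·3=3
n=1: y=3, sp=2, e=sp−y=-1; I=1, D=e−e_prev=-3; u=1/4·(-1)+1·1+1/4·(-3)=0; next y=3/10·3+1·0=0.9
n=2: y=0.9, sp=2, e=sp−y=1.1; I=2.1, D=e−e_prev=2.1; u=1/4·1.1+1·2.1+1/4·2.1=2.9; next y=3/10·0.9+1·2.9=3.17
n=3: y=3.17, sp=2, e=sp−y=-1.17; I=0.93, D=e−e_prev=-2.27; u=1/4·(-1.17)+1·0.93+1/4·(-2.27)=0.07; next y=3/10·3.17+1·0.07=1.021
n=4: y=1.021, sp=2, e=sp−y=0.979; I=1.909, D=e−e_prev=2.149; u=1/4·0.979+1·1.909+1/4·2.149=2.691; next y=3/10·1.021+1·2.691=2.9973
n=5: y=2.9973, sp=2, e=sp−y=-0.9973; I=0.9117, D=e−e_prev=-1.9763; u=1/4·(-0.9973)+1·0.9117+1/4·(-1.9763)=0.1683; next y=3/10·2.9973+1·0.1683=1.06749
n=6: y=1.06749, sp=2, e=sp−y=0.93251; I=1.84421, D=e−e_prev=1.92981; u=1/4·0.93251+1·1.84421+1/4·1.92981=2.55979; next y=3/10·1.06749+1·2.55979=2.880037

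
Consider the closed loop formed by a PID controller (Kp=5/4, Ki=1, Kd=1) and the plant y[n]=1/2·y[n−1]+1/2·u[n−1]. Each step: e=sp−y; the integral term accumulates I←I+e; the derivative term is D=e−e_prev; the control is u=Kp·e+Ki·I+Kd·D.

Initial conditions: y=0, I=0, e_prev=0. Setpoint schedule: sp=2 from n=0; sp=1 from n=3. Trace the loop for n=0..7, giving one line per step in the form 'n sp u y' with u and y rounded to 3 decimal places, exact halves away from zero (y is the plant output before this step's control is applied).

(exact arithmetic carried between steps; '≈' marks a value shown rounded to 6 d.p. or computed from one; I and e_prev carry over from the previous line; the table rounds u and y to 3 d.p., halves away from zero)
n=0: y=0, sp=2, e=sp−y=2; I=2, D=e−e_prev=2; u=5/4·2+1·2+1·2=6.5; next y=1/2·0+1/2·6.5=3.25
n=1: y=3.25, sp=2, e=sp−y=-1.25; I=0.75, D=e−e_prev=-3.25; u=5/4·(-1.25)+1·0.75+1·(-3.25)=-4.0625; next y=1/2·3.25+1/2·(-4.0625)=-0.40625
n=2: y=-0.40625, sp=2, e=sp−y=2.40625; I=3.15625, D=e−e_prev=3.65625; u=5/4·2.40625+1·3.15625+1·3.65625≈9.820313; next y=1/2·(-0.40625)+1/2·9.820313≈4.707031
n=3: y≈4.707031, sp=1, e=sp−y≈-3.707031; I≈-0.550781, D=e−e_prev≈-6.113281; u=5/4·(-3.707031)+1·(-0.550781)+1·(-6.113281)≈-11.297852; next y=1/2·4.707031+1/2·(-11.297852)≈-3.295410
n=4: y≈-3.295410, sp=1, e=sp−y≈4.295410; I≈3.744629, D=e−e_prev≈8.002441; u=5/4·4.295410+1·3.744629+1·8.002441≈17.116333; next y=1/2·(-3.295410)+1/2·17.116333≈6.910461
n=5: y≈6.910461, sp=1, e=sp−y≈-5.910461; I≈-2.165833, D=e−e_prev≈-10.205872; u=5/4·(-5.910461)+1·(-2.165833)+1·(-10.205872)≈-19.759781; next y=1/2·6.910461+1/2·(-19.759781)≈-6.424660
n=6: y≈-6.424660, sp=1, e=sp−y≈7.424660; I≈5.258827, D=e−e_prev≈13.335121; u=5/4·7.424660+1·5.258827+1·13.335121≈27.874773; next y=1/2·(-6.424660)+1/2·27.874773≈10.725057
n=7: y≈10.725057, sp=1, e=sp−y≈-9.725057; I≈-4.466229, D=e−e_prev≈-17.149716; u=5/4·(-9.725057)+1·(-4.466229)+1·(-17.149716)≈-33.772267; next y=1/2·10.725057+1/2·(-33.772267)≈-11.523605

0 2 6.500 0.000
1 2 -4.063 3.250
2 2 9.820 -0.406
3 1 -11.298 4.707
4 1 17.116 -3.295
5 1 -19.760 6.910
6 1 27.875 -6.425
7 1 -33.772 10.725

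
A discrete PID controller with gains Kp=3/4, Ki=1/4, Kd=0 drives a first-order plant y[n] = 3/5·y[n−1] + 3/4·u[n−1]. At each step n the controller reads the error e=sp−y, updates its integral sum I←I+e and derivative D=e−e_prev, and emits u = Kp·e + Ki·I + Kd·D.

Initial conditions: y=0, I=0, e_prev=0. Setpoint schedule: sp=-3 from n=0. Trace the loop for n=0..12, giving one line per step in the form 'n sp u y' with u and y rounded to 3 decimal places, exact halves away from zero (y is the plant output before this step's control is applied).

(exact arithmetic carried between steps; '≈' marks a value shown rounded to 6 d.p. or computed from one; I and e_prev carry over from the previous line; the table rounds u and y to 3 d.p., halves away from zero)
n=0: y=0, sp=-3, e=sp−y=-3; I=-3, D=e−e_prev=-3; u=3/4·(-3)+1/4·(-3)+0·(-3)=-3; next y=3/5·0+3/4·(-3)=-2.25
n=1: y=-2.25, sp=-3, e=sp−y=-0.75; I=-3.75, D=e−e_prev=2.25; u=3/4·(-0.75)+1/4·(-3.75)+0·2.25=-1.5; next y=3/5·(-2.25)+3/4·(-1.5)=-2.475
n=2: y=-2.475, sp=-3, e=sp−y=-0.525; I=-4.275, D=e−e_prev=0.225; u=3/4·(-0.525)+1/4·(-4.275)+0·0.225=-1.4625; next y=3/5·(-2.475)+3/4·(-1.4625)=-2.581875
n=3: y=-2.581875, sp=-3, e=sp−y=-0.418125; I=-4.693125, D=e−e_prev=0.106875; u=3/4·(-0.418125)+1/4·(-4.693125)+0·0.106875=-1.486875; next y=3/5·(-2.581875)+3/4·(-1.486875)≈-2.664281
n=4: y≈-2.664281, sp=-3, e=sp−y≈-0.335719; I≈-5.028844, D=e−e_prev≈0.082406; u=3/4·(-0.335719)+1/4·(-5.028844)+0·0.082406≈-1.509; next y=3/5·(-2.664281)+3/4·(-1.509)≈-2.730319
n=5: y≈-2.730319, sp=-3, e=sp−y≈-0.269681; I≈-5.298525, D=e−e_prev≈0.066038; u=3/4·(-0.269681)+1/4·(-5.298525)+0·0.066038≈-1.526892; next y=3/5·(-2.730319)+3/4·(-1.526892)≈-2.783360
n=6: y≈-2.783360, sp=-3, e=sp−y≈-0.216640; I≈-5.515165, D=e−e_prev≈0.053042; u=3/4·(-0.216640)+1/4·(-5.515165)+0·0.053042≈-1.541271; next y=3/5·(-2.783360)+3/4·(-1.541271)≈-2.825969
n=7: y≈-2.825969, sp=-3, e=sp−y≈-0.174031; I≈-5.689195, D=e−e_prev≈0.042609; u=3/4·(-0.174031)+1/4·(-5.689195)+0·0.042609≈-1.552822; next y=3/5·(-2.825969)+3/4·(-1.552822)≈-2.860198
n=8: y≈-2.860198, sp=-3, e=sp−y≈-0.139802; I≈-5.828997, D=e−e_prev≈0.034229; u=3/4·(-0.139802)+1/4·(-5.828997)+0·0.034229≈-1.562101; next y=3/5·(-2.860198)+3/4·(-1.562101)≈-2.887694
n=9: y≈-2.887694, sp=-3, e=sp−y≈-0.112306; I≈-5.941303, D=e−e_prev≈0.027496; u=3/4·(-0.112306)+1/4·(-5.941303)+0·0.027496≈-1.569555; next y=3/5·(-2.887694)+3/4·(-1.569555)≈-2.909783
n=10: y≈-2.909783, sp=-3, e=sp−y≈-0.090217; I≈-6.031520, D=e−e_prev≈0.022088; u=3/4·(-0.090217)+1/4·(-6.031520)+0·0.022088≈-1.575543; next y=3/5·(-2.909783)+3/4·(-1.575543)≈-2.927527
n=11: y≈-2.927527, sp=-3, e=sp−y≈-0.072473; I≈-6.103993, D=e−e_prev≈0.017744; u=3/4·(-0.072473)+1/4·(-6.103993)+0·0.017744≈-1.580353; next y=3/5·(-2.927527)+3/4·(-1.580353)≈-2.941781
n=12: y≈-2.941781, sp=-3, e=sp−y≈-0.058219; I≈-6.162212, D=e−e_prev≈0.014254; u=3/4·(-0.058219)+1/4·(-6.162212)+0·0.014254≈-1.584217; next y=3/5·(-2.941781)+3/4·(-1.584217)≈-2.953232

0 -3 -3.000 0.000
1 -3 -1.500 -2.250
2 -3 -1.463 -2.475
3 -3 -1.487 -2.582
4 -3 -1.509 -2.664
5 -3 -1.527 -2.730
6 -3 -1.541 -2.783
7 -3 -1.553 -2.826
8 -3 -1.562 -2.860
9 -3 -1.570 -2.888
10 -3 -1.576 -2.910
11 -3 -1.580 -2.928
12 -3 -1.584 -2.942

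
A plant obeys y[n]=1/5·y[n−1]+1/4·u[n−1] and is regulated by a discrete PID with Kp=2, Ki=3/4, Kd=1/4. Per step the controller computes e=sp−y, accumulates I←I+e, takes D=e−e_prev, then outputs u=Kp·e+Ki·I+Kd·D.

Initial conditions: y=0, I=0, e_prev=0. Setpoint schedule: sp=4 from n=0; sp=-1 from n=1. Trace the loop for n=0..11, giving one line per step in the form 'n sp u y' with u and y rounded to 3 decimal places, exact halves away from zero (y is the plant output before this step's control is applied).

0 4 12.000 0.000
1 -1 -10.000 3.000
2 -1 3.700 -1.900
3 -1 -4.185 0.545
4 -1 -0.286 -0.937
5 -1 -2.738 -0.259
6 -1 -1.692 -0.736
7 -1 -2.507 -0.570
8 -1 -2.276 -0.741
9 -1 -2.584 -0.717
10 -1 -2.574 -0.790
11 -1 -2.714 -0.801

(exact arithmetic carried between steps; '≈' marks a value shown rounded to 6 d.p. or computed from one; I and e_prev carry over from the previous line; the table rounds u and y to 3 d.p., halves away from zero)
n=0: y=0, sp=4, e=sp−y=4; I=4, D=e−e_prev=4; u=2·4+3/4·4+1/4·4=12; next y=1/5·0+1/4·12=3
n=1: y=3, sp=-1, e=sp−y=-4; I=0, D=e−e_prev=-8; u=2·(-4)+3/4·0+1/4·(-8)=-10; next y=1/5·3+1/4·(-10)=-1.9
n=2: y=-1.9, sp=-1, e=sp−y=0.9; I=0.9, D=e−e_prev=4.9; u=2·0.9+3/4·0.9+1/4·4.9=3.7; next y=1/5·(-1.9)+1/4·3.7=0.545
n=3: y=0.545, sp=-1, e=sp−y=-1.545; I=-0.645, D=e−e_prev=-2.445; u=2·(-1.545)+3/4·(-0.645)+1/4·(-2.445)=-4.185; next y=1/5·0.545+1/4·(-4.185)=-0.93725
n=4: y=-0.93725, sp=-1, e=sp−y=-0.06275; I=-0.70775, D=e−e_prev=1.48225; u=2·(-0.06275)+3/4·(-0.70775)+1/4·1.48225=-0.28575; next y=1/5·(-0.93725)+1/4·(-0.28575)≈-0.258888
n=5: y≈-0.258888, sp=-1, e=sp−y≈-0.741113; I≈-1.448863, D=e−e_prev≈-0.678363; u=2·(-0.741113)+3/4·(-1.448863)+1/4·(-0.678363)≈-2.738463; next y=1/5·(-0.258888)+1/4·(-2.738463)≈-0.736393
n=6: y≈-0.736393, sp=-1, e=sp−y≈-0.263607; I≈-1.712469, D=e−e_prev≈0.477506; u=2·(-0.263607)+3/4·(-1.712469)+1/4·0.477506≈-1.692189; next y=1/5·(-0.736393)+1/4·(-1.692189)≈-0.570326
n=7: y≈-0.570326, sp=-1, e=sp−y≈-0.429674; I≈-2.142143, D=e−e_prev≈-0.166067; u=2·(-0.429674)+3/4·(-2.142143)+1/4·(-0.166067)≈-2.507472; next y=1/5·(-0.570326)+1/4·(-2.507472)≈-0.740933
n=8: y≈-0.740933, sp=-1, e=sp−y≈-0.259067; I≈-2.401210, D=e−e_prev≈0.170607; u=2·(-0.259067)+3/4·(-2.401210)+1/4·0.170607≈-2.276389; next y=1/5·(-0.740933)+1/4·(-2.276389)≈-0.717284
n=9: y≈-0.717284, sp=-1, e=sp−y≈-0.282716; I≈-2.683926, D=e−e_prev≈-0.023649; u=2·(-0.282716)+3/4·(-2.683926)+1/4·(-0.023649)≈-2.584289; next y=1/5·(-0.717284)+1/4·(-2.584289)≈-0.789529
n=10: y≈-0.789529, sp=-1, e=sp−y≈-0.210471; I≈-2.894397, D=e−e_prev≈0.072245; u=2·(-0.210471)+3/4·(-2.894397)+1/4·0.072245≈-2.573678; next y=1/5·(-0.789529)+1/4·(-2.573678)≈-0.801325
n=11: y≈-0.801325, sp=-1, e=sp−y≈-0.198675; I≈-3.093072, D=e−e_prev≈0.011796; u=2·(-0.198675)+3/4·(-3.093072)+1/4·0.011796≈-2.714204; next y=1/5·(-0.801325)+1/4·(-2.714204)≈-0.838816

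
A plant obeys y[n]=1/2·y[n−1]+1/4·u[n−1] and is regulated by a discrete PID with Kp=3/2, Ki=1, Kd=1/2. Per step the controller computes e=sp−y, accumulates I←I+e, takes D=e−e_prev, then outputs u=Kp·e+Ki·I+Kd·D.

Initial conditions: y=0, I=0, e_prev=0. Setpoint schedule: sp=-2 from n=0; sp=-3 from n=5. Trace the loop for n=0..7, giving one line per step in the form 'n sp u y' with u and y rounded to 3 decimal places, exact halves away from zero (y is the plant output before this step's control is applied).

(exact arithmetic carried between steps; '≈' marks a value shown rounded to 6 d.p. or computed from one; I and e_prev carry over from the previous line; the table rounds u and y to 3 d.p., halves away from zero)
n=0: y=0, sp=-2, e=sp−y=-2; I=-2, D=e−e_prev=-2; u=3/2·(-2)+1·(-2)+1/2·(-2)=-6; next y=1/2·0+1/4·(-6)=-1.5
n=1: y=-1.5, sp=-2, e=sp−y=-0.5; I=-2.5, D=e−e_prev=1.5; u=3/2·(-0.5)+1·(-2.5)+1/2·1.5=-2.5; next y=1/2·(-1.5)+1/4·(-2.5)=-1.375
n=2: y=-1.375, sp=-2, e=sp−y=-0.625; I=-3.125, D=e−e_prev=-0.125; u=3/2·(-0.625)+1·(-3.125)+1/2·(-0.125)=-4.125; next y=1/2·(-1.375)+1/4·(-4.125)=-1.71875
n=3: y=-1.71875, sp=-2, e=sp−y=-0.28125; I=-3.40625, D=e−e_prev=0.34375; u=3/2·(-0.28125)+1·(-3.40625)+1/2·0.34375=-3.65625; next y=1/2·(-1.71875)+1/4·(-3.65625)≈-1.773438
n=4: y≈-1.773438, sp=-2, e=sp−y≈-0.226563; I≈-3.632813, D=e−e_prev≈0.054688; u=3/2·(-0.226563)+1·(-3.632813)+1/2·0.054688≈-3.945313; next y=1/2·(-1.773438)+1/4·(-3.945313)≈-1.873047
n=5: y≈-1.873047, sp=-3, e=sp−y≈-1.126953; I≈-4.759766, D=e−e_prev≈-0.900391; u=3/2·(-1.126953)+1·(-4.759766)+1/2·(-0.900391)≈-6.900391; next y=1/2·(-1.873047)+1/4·(-6.900391)≈-2.661621
n=6: y≈-2.661621, sp=-3, e=sp−y≈-0.338379; I≈-5.098145, D=e−e_prev≈0.788574; u=3/2·(-0.338379)+1·(-5.098145)+1/2·0.788574≈-5.211426; next y=1/2·(-2.661621)+1/4·(-5.211426)≈-2.633667
n=7: y≈-2.633667, sp=-3, e=sp−y≈-0.366333; I≈-5.464478, D=e−e_prev≈-0.027954; u=3/2·(-0.366333)+1·(-5.464478)+1/2·(-0.027954)≈-6.027954; next y=1/2·(-2.633667)+1/4·(-6.027954)≈-2.823822

0 -2 -6.000 0.000
1 -2 -2.500 -1.500
2 -2 -4.125 -1.375
3 -2 -3.656 -1.719
4 -2 -3.945 -1.773
5 -3 -6.900 -1.873
6 -3 -5.211 -2.662
7 -3 -6.028 -2.634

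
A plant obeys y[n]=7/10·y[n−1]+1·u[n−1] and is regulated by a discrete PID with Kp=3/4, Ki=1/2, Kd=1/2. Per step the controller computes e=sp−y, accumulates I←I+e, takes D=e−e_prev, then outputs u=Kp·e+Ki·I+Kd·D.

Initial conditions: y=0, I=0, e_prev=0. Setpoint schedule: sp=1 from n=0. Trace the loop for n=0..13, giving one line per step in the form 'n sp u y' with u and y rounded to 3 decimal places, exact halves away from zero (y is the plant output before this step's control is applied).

0 1 1.750 0.000
1 1 -1.313 1.750
2 1 2.403 -0.088
3 1 -2.223 2.342
4 1 3.441 -0.584
5 1 -3.558 3.032
6 1 5.052 -1.436
7 1 -5.559 4.047
8 1 7.512 -2.726
9 1 -8.589 5.604
10 1 11.246 -4.666
11 1 -13.186 7.980
12 1 16.912 -7.600
13 1 -20.164 11.592

(exact arithmetic carried between steps; '≈' marks a value shown rounded to 6 d.p. or computed from one; I and e_prev carry over from the previous line; the table rounds u and y to 3 d.p., halves away from zero)
n=0: y=0, sp=1, e=sp−y=1; I=1, D=e−e_prev=1; u=3/4·1+1/2·1+1/2·1=1.75; next y=7/10·0+1·1.75=1.75
n=1: y=1.75, sp=1, e=sp−y=-0.75; I=0.25, D=e−e_prev=-1.75; u=3/4·(-0.75)+1/2·0.25+1/2·(-1.75)=-1.3125; next y=7/10·1.75+1·(-1.3125)=-0.0875
n=2: y=-0.0875, sp=1, e=sp−y=1.0875; I=1.3375, D=e−e_prev=1.8375; u=3/4·1.0875+1/2·1.3375+1/2·1.8375=2.403125; next y=7/10·(-0.0875)+1·2.403125=2.341875
n=3: y=2.341875, sp=1, e=sp−y=-1.341875; I=-0.004375, D=e−e_prev=-2.429375; u=3/4·(-1.341875)+1/2·(-0.004375)+1/2·(-2.429375)≈-2.223281; next y=7/10·2.341875+1·(-2.223281)≈-0.583969
n=4: y≈-0.583969, sp=1, e=sp−y≈1.583969; I≈1.579594, D=e−e_prev≈2.925844; u=3/4·1.583969+1/2·1.579594+1/2·2.925844≈3.440695; next y=7/10·(-0.583969)+1·3.440695≈3.031917
n=5: y≈3.031917, sp=1, e=sp−y≈-2.031917; I≈-0.452323, D=e−e_prev≈-3.615886; u=3/4·(-2.031917)+1/2·(-0.452323)+1/2·(-3.615886)≈-3.558043; next y=7/10·3.031917+1·(-3.558043)≈-1.435701
n=6: y≈-1.435701, sp=1, e=sp−y≈2.435701; I≈1.983377, D=e−e_prev≈4.467618; u=3/4·2.435701+1/2·1.983377+1/2·4.467618≈5.052273; next y=7/10·(-1.435701)+1·5.052273≈4.047282
n=7: y≈4.047282, sp=1, e=sp−y≈-3.047282; I≈-1.063905, D=e−e_prev≈-5.482983; u=3/4·(-3.047282)+1/2·(-1.063905)+1/2·(-5.482983)≈-5.558906; next y=7/10·4.047282+1·(-5.558906)≈-2.725808
n=8: y≈-2.725808, sp=1, e=sp−y≈3.725808; I≈2.661903, D=e−e_prev≈6.773091; u=3/4·3.725808+1/2·2.661903+1/2·6.773091≈7.511853; next y=7/10·(-2.725808)+1·7.511853≈5.603787
n=9: y≈5.603787, sp=1, e=sp−y≈-4.603787; I≈-1.941884, D=e−e_prev≈-8.329596; u=3/4·(-4.603787)+1/2·(-1.941884)+1/2·(-8.329596)≈-8.588580; next y=7/10·5.603787+1·(-8.588580)≈-4.665929
n=10: y≈-4.665929, sp=1, e=sp−y≈5.665929; I≈3.724045, D=e−e_prev≈10.269717; u=3/4·5.665929+1/2·3.724045+1/2·10.269717≈11.246328; next y=7/10·(-4.665929)+1·11.246328≈7.980177
n=11: y≈7.980177, sp=1, e=sp−y≈-6.980177; I≈-3.256132, D=e−e_prev≈-12.646107; u=3/4·(-6.980177)+1/2·(-3.256132)+1/2·(-12.646107)≈-13.186252; next y=7/10·7.980177+1·(-13.186252)≈-7.600128
n=12: y≈-7.600128, sp=1, e=sp−y≈8.600128; I≈5.343996, D=e−e_prev≈15.580305; u=3/4·8.600128+1/2·5.343996+1/2·15.580305≈16.912247; next y=7/10·(-7.600128)+1·16.912247≈11.592157
n=13: y≈11.592157, sp=1, e=sp−y≈-10.592157; I≈-5.248161, D=e−e_prev≈-19.192285; u=3/4·(-10.592157)+1/2·(-5.248161)+1/2·(-19.192285)≈-20.164341; next y=7/10·11.592157+1·(-20.164341)≈-12.049831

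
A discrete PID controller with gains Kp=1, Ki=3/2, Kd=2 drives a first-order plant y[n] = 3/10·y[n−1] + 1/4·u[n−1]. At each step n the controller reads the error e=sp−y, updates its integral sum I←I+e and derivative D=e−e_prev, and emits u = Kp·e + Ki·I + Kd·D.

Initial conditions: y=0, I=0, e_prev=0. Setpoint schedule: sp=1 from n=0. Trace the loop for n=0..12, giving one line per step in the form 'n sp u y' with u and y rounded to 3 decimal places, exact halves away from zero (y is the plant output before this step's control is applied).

(exact arithmetic carried between steps; '≈' marks a value shown rounded to 6 d.p. or computed from one; I and e_prev carry over from the previous line; the table rounds u and y to 3 d.p., halves away from zero)
n=0: y=0, sp=1, e=sp−y=1; I=1, D=e−e_prev=1; u=1·1+3/2·1+2·1=4.5; next y=3/10·0+1/4·4.5=1.125
n=1: y=1.125, sp=1, e=sp−y=-0.125; I=0.875, D=e−e_prev=-1.125; u=1·(-0.125)+3/2·0.875+2·(-1.125)=-1.0625; next y=3/10·1.125+1/4·(-1.0625)=0.071875
n=2: y=0.071875, sp=1, e=sp−y=0.928125; I=1.803125, D=e−e_prev=1.053125; u=1·0.928125+3/2·1.803125+2·1.053125≈5.739063; next y=3/10·0.071875+1/4·5.739063≈1.456328
n=3: y≈1.456328, sp=1, e=sp−y≈-0.456328; I≈1.346797, D=e−e_prev≈-1.384453; u=1·(-0.456328)+3/2·1.346797+2·(-1.384453)≈-1.205039; next y=3/10·1.456328+1/4·(-1.205039)≈0.135639
n=4: y≈0.135639, sp=1, e=sp−y≈0.864361; I≈2.211158, D=e−e_prev≈1.320689; u=1·0.864361+3/2·2.211158+2·1.320689≈6.822478; next y=3/10·0.135639+1/4·6.822478≈1.746311
n=5: y≈1.746311, sp=1, e=sp−y≈-0.746311; I≈1.464847, D=e−e_prev≈-1.610672; u=1·(-0.746311)+3/2·1.464847+2·(-1.610672)≈-1.770385; next y=3/10·1.746311+1/4·(-1.770385)≈0.081297
n=6: y≈0.081297, sp=1, e=sp−y≈0.918703; I≈2.383550, D=e−e_prev≈1.665014; u=1·0.918703+3/2·2.383550+2·1.665014≈7.824056; next y=3/10·0.081297+1/4·7.824056≈1.980403
n=7: y≈1.980403, sp=1, e=sp−y≈-0.980403; I≈1.403147, D=e−e_prev≈-1.899106; u=1·(-0.980403)+3/2·1.403147+2·(-1.899106)≈-2.673895; next y=3/10·1.980403+1/4·(-2.673895)≈-0.074353
n=8: y≈-0.074353, sp=1, e=sp−y≈1.074353; I≈2.477500, D=e−e_prev≈2.054756; u=1·1.074353+3/2·2.477500+2·2.054756≈8.900114; next y=3/10·(-0.074353)+1/4·8.900114≈2.202723
n=9: y≈2.202723, sp=1, e=sp−y≈-1.202723; I≈1.274777, D=e−e_prev≈-2.277075; u=1·(-1.202723)+3/2·1.274777+2·(-2.277075)≈-3.844708; next y=3/10·2.202723+1/4·(-3.844708)≈-0.300360
n=10: y≈-0.300360, sp=1, e=sp−y≈1.300360; I≈2.575137, D=e−e_prev≈2.503083; u=1·1.300360+3/2·2.575137+2·2.503083≈10.169232; next y=3/10·(-0.300360)+1/4·10.169232≈2.452200
n=11: y≈2.452200, sp=1, e=sp−y≈-1.452200; I≈1.122937, D=e−e_prev≈-2.752560; u=1·(-1.452200)+3/2·1.122937+2·(-2.752560)≈-5.272914; next y=3/10·2.452200+1/4·(-5.272914)≈-0.582569
n=12: y≈-0.582569, sp=1, e=sp−y≈1.582569; I≈2.705506, D=e−e_prev≈3.034768; u=1·1.582569+3/2·2.705506+2·3.034768≈11.710364; next y=3/10·(-0.582569)+1/4·11.710364≈2.752820

0 1 4.500 0.000
1 1 -1.063 1.125
2 1 5.739 0.072
3 1 -1.205 1.456
4 1 6.822 0.136
5 1 -1.770 1.746
6 1 7.824 0.081
7 1 -2.674 1.980
8 1 8.900 -0.074
9 1 -3.845 2.203
10 1 10.169 -0.300
11 1 -5.273 2.452
12 1 11.710 -0.583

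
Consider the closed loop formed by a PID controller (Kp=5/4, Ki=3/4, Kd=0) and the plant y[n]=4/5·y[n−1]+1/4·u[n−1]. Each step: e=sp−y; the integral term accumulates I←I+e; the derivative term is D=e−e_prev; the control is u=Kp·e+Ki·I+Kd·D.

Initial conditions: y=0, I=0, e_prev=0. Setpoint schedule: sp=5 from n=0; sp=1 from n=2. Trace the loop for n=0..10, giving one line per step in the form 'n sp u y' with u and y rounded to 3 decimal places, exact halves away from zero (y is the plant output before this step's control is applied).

0 5 10.000 0.000
1 5 8.750 2.500
2 1 -0.750 4.188
3 1 -1.091 3.163
4 1 -0.902 2.257
5 1 -0.491 1.580
6 1 -0.049 1.141
7 1 0.326 0.901
8 1 0.598 0.802
9 1 0.768 0.791
10 1 0.857 0.825

(exact arithmetic carried between steps; '≈' marks a value shown rounded to 6 d.p. or computed from one; I and e_prev carry over from the previous line; the table rounds u and y to 3 d.p., halves away from zero)
n=0: y=0, sp=5, e=sp−y=5; I=5, D=e−e_prev=5; u=5/4·5+3/4·5+0·5=10; next y=4/5·0+1/4·10=2.5
n=1: y=2.5, sp=5, e=sp−y=2.5; I=7.5, D=e−e_prev=-2.5; u=5/4·2.5+3/4·7.5+0·(-2.5)=8.75; next y=4/5·2.5+1/4·8.75=4.1875
n=2: y=4.1875, sp=1, e=sp−y=-3.1875; I=4.3125, D=e−e_prev=-5.6875; u=5/4·(-3.1875)+3/4·4.3125+0·(-5.6875)=-0.75; next y=4/5·4.1875+1/4·(-0.75)=3.1625
n=3: y=3.1625, sp=1, e=sp−y=-2.1625; I=2.15, D=e−e_prev=1.025; u=5/4·(-2.1625)+3/4·2.15+0·1.025=-1.090625; next y=4/5·3.1625+1/4·(-1.090625)≈2.257344
n=4: y≈2.257344, sp=1, e=sp−y≈-1.257344; I≈0.892656, D=e−e_prev≈0.905156; u=5/4·(-1.257344)+3/4·0.892656+0·0.905156≈-0.902188; next y=4/5·2.257344+1/4·(-0.902188)≈1.580328
n=5: y≈1.580328, sp=1, e=sp−y≈-0.580328; I≈0.312328, D=e−e_prev≈0.677016; u=5/4·(-0.580328)+3/4·0.312328+0·0.677016≈-0.491164; next y=4/5·1.580328+1/4·(-0.491164)≈1.141471
n=6: y≈1.141471, sp=1, e=sp−y≈-0.141471; I≈0.170857, D=e−e_prev≈0.438857; u=5/4·(-0.141471)+3/4·0.170857+0·0.438857≈-0.048697; next y=4/5·1.141471+1/4·(-0.048697)≈0.901003
n=7: y≈0.901003, sp=1, e=sp−y≈0.098997; I≈0.269854, D=e−e_prev≈0.240469; u=5/4·0.098997+3/4·0.269854+0·0.240469≈0.326137; next y=4/5·0.901003+1/4·0.326137≈0.802337
n=8: y≈0.802337, sp=1, e=sp−y≈0.197663; I≈0.467517, D=e−e_prev≈0.098666; u=5/4·0.197663+3/4·0.467517+0·0.098666≈0.597717; next y=4/5·0.802337+1/4·0.597717≈0.791299
n=9: y≈0.791299, sp=1, e=sp−y≈0.208701; I≈0.676219, D=e−e_prev≈0.011038; u=5/4·0.208701+3/4·0.676219+0·0.011038≈0.768041; next y=4/5·0.791299+1/4·0.768041≈0.825049
n=10: y≈0.825049, sp=1, e=sp−y≈0.174951; I≈0.851170, D=e−e_prev≈-0.033751; u=5/4·0.174951+3/4·0.851170+0·(-0.033751)≈0.857066; next y=4/5·0.825049+1/4·0.857066≈0.874306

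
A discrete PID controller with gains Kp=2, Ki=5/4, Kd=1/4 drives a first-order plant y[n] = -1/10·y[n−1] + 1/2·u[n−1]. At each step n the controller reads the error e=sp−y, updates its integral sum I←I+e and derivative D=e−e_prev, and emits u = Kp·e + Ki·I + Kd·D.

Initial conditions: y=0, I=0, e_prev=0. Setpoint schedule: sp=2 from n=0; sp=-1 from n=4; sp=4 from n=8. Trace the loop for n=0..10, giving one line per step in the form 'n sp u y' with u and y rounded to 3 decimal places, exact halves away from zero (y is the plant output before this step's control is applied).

(exact arithmetic carried between steps; '≈' marks a value shown rounded to 6 d.p. or computed from one; I and e_prev carry over from the previous line; the table rounds u and y to 3 d.p., halves away from zero)
n=0: y=0, sp=2, e=sp−y=2; I=2, D=e−e_prev=2; u=2·2+5/4·2+1/4·2=7; next y=-1/10·0+1/2·7=3.5
n=1: y=3.5, sp=2, e=sp−y=-1.5; I=0.5, D=e−e_prev=-3.5; u=2·(-1.5)+5/4·0.5+1/4·(-3.5)=-3.25; next y=-1/10·3.5+1/2·(-3.25)=-1.975
n=2: y=-1.975, sp=2, e=sp−y=3.975; I=4.475, D=e−e_prev=5.475; u=2·3.975+5/4·4.475+1/4·5.475=14.9125; next y=-1/10·(-1.975)+1/2·14.9125=7.65375
n=3: y=7.65375, sp=2, e=sp−y=-5.65375; I=-1.17875, D=e−e_prev=-9.62875; u=2·(-5.65375)+5/4·(-1.17875)+1/4·(-9.62875)=-15.188125; next y=-1/10·7.65375+1/2·(-15.188125)≈-8.359438
n=4: y≈-8.359438, sp=-1, e=sp−y≈7.359438; I≈6.180688, D=e−e_prev≈13.013188; u=2·7.359438+5/4·6.180688+1/4·13.013188≈25.698031; next y=-1/10·(-8.359438)+1/2·25.698031≈13.684959
n=5: y≈13.684959, sp=-1, e=sp−y≈-14.684959; I≈-8.504272, D=e−e_prev≈-22.044397; u=2·(-14.684959)+5/4·(-8.504272)+1/4·(-22.044397)≈-45.511358; next y=-1/10·13.684959+1/2·(-45.511358)≈-24.124175
n=6: y≈-24.124175, sp=-1, e=sp−y≈23.124175; I≈14.619903, D=e−e_prev≈37.809134; u=2·23.124175+5/4·14.619903+1/4·37.809134≈73.975512; next y=-1/10·(-24.124175)+1/2·73.975512≈39.400173
n=7: y≈39.400173, sp=-1, e=sp−y≈-40.400173; I≈-25.780270, D=e−e_prev≈-63.524348; u=2·(-40.400173)+5/4·(-25.780270)+1/4·(-63.524348)≈-128.906772; next y=-1/10·39.400173+1/2·(-128.906772)≈-68.393403
n=8: y≈-68.393403, sp=4, e=sp−y≈72.393403; I≈46.613133, D=e−e_prev≈112.793577; u=2·72.393403+5/4·46.613133+1/4·112.793577≈231.251617; next y=-1/10·(-68.393403)+1/2·231.251617≈122.465149
n=9: y≈122.465149, sp=4, e=sp−y≈-118.465149; I≈-71.852016, D=e−e_prev≈-190.858552; u=2·(-118.465149)+5/4·(-71.852016)+1/4·(-190.858552)≈-374.459956; next y=-1/10·122.465149+1/2·(-374.459956)≈-199.476493
n=10: y≈-199.476493, sp=4, e=sp−y≈203.476493; I≈131.624477, D=e−e_prev≈321.941642; u=2·203.476493+5/4·131.624477+1/4·321.941642≈651.968992; next y=-1/10·(-199.476493)+1/2·651.968992≈345.932145

0 2 7.000 0.000
1 2 -3.250 3.500
2 2 14.913 -1.975
3 2 -15.188 7.654
4 -1 25.698 -8.359
5 -1 -45.511 13.685
6 -1 73.976 -24.124
7 -1 -128.907 39.400
8 4 231.252 -68.393
9 4 -374.460 122.465
10 4 651.969 -199.476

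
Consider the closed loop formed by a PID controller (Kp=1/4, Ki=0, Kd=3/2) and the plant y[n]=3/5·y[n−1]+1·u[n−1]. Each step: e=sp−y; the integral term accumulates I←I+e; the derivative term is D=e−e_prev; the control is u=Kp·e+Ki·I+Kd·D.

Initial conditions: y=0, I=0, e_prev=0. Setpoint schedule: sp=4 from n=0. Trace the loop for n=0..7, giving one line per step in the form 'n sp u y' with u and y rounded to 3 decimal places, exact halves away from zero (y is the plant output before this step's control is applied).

(exact arithmetic carried between steps; '≈' marks a value shown rounded to 6 d.p. or computed from one; I and e_prev carry over from the previous line; the table rounds u and y to 3 d.p., halves away from zero)
n=0: y=0, sp=4, e=sp−y=4; I=4, D=e−e_prev=4; u=1/4·4+0·4+3/2·4=7; next y=3/5·0+1·7=7
n=1: y=7, sp=4, e=sp−y=-3; I=1, D=e−e_prev=-7; u=1/4·(-3)+0·1+3/2·(-7)=-11.25; next y=3/5·7+1·(-11.25)=-7.05
n=2: y=-7.05, sp=4, e=sp−y=11.05; I=12.05, D=e−e_prev=14.05; u=1/4·11.05+0·12.05+3/2·14.05=23.8375; next y=3/5·(-7.05)+1·23.8375=19.6075
n=3: y=19.6075, sp=4, e=sp−y=-15.6075; I=-3.5575, D=e−e_prev=-26.6575; u=1/4·(-15.6075)+0·(-3.5575)+3/2·(-26.6575)=-43.888125; next y=3/5·19.6075+1·(-43.888125)=-32.123625
n=4: y=-32.123625, sp=4, e=sp−y=36.123625; I=32.566125, D=e−e_prev=51.731125; u=1/4·36.123625+0·32.566125+3/2·51.731125≈86.627594; next y=3/5·(-32.123625)+1·86.627594≈67.353419
n=5: y≈67.353419, sp=4, e=sp−y≈-63.353419; I≈-30.787294, D=e−e_prev≈-99.477044; u=1/4·(-63.353419)+0·(-30.787294)+3/2·(-99.477044)≈-165.053920; next y=3/5·67.353419+1·(-165.053920)≈-124.641869
n=6: y≈-124.641869, sp=4, e=sp−y≈128.641869; I≈97.854575, D=e−e_prev≈191.995288; u=1/4·128.641869+0·97.854575+3/2·191.995288≈320.153399; next y=3/5·(-124.641869)+1·320.153399≈245.368278
n=7: y≈245.368278, sp=4, e=sp−y≈-241.368278; I≈-143.513702, D=e−e_prev≈-370.010147; u=1/4·(-241.368278)+0·(-143.513702)+3/2·(-370.010147)≈-615.357289; next y=3/5·245.368278+1·(-615.357289)≈-468.136323

0 4 7.000 0.000
1 4 -11.250 7.000
2 4 23.838 -7.050
3 4 -43.888 19.608
4 4 86.628 -32.124
5 4 -165.054 67.353
6 4 320.153 -124.642
7 4 -615.357 245.368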